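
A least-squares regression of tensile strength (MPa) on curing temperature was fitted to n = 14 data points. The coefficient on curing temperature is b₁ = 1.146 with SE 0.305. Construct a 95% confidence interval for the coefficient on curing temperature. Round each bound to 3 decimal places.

(0.481, 1.811)

df = n − 2 = 14 − 2 = 12.
t* = t_{0.025, 12} = 2.178813.
Margin = t* × SE = 2.178813 × 0.305 = 0.66454.
CI: 1.146 ± 0.66454 → (0.481, 1.811).
With 95% confidence, each one-unit increase in curing temperature is associated with a change of between 0.481 and 1.811 MPa in tensile strength.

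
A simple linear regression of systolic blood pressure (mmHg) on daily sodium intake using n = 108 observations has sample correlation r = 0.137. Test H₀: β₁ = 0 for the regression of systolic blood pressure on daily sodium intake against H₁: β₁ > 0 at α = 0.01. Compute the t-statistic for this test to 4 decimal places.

t = 1.4239

t = r·√(n − 2)/√(1 − r²) = 0.137·√106/√0.981231 = 1.4239.
df = n − 2 = 106.
One-sided p ≈ 0.0787, which is ≥ 0.01, so fail to reject H₀.
The data do not give significant evidence of a linear association between daily sodium intake and systolic blood pressure.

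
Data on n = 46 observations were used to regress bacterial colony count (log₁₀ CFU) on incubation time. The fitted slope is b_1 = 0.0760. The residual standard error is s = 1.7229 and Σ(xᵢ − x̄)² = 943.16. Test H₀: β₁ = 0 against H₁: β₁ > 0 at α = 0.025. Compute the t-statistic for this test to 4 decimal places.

t = 1.3547

SE(b_1) = s/√Sₓₓ = 1.7229/√943.16 = 0.0561006.
t = 0.0760 / 0.0561006 = 1.3547.
df = n − 2 = 44.
One-sided p ≈ 0.0912, which is ≥ 0.025, so fail to reject H₀.
The data do not give significant evidence that the true slope on incubation time is positive.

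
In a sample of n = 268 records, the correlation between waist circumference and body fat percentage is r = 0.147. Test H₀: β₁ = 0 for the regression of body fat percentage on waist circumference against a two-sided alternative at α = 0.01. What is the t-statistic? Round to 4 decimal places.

t = r·√(n − 2)/√(1 − r²) = 0.147·√266/√0.978391 = 2.4238.
df = n − 2 = 266.
Two-sided p ≈ 0.0160, which is ≥ 0.01, so fail to reject H₀.
The data do not give significant evidence of a linear association between waist circumference and body fat percentage.

t = 2.4238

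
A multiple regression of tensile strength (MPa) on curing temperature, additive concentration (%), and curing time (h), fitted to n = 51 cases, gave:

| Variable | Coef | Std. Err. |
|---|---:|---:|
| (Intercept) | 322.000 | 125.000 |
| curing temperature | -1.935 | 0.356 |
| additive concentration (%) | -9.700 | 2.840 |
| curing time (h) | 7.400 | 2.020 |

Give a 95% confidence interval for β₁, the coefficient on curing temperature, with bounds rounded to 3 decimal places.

Read off: b = -1.935, SE = 0.356 for curing temperature.
df = n − k − 1 = 51 − 3 − 1 = 47.
t* = t_{0.025, 47} = 2.011741.
Margin = t* × SE = 2.011741 × 0.356 = 0.71618.
CI: -1.935 ± 0.71618 → (-2.651, -1.219).

(-2.651, -1.219)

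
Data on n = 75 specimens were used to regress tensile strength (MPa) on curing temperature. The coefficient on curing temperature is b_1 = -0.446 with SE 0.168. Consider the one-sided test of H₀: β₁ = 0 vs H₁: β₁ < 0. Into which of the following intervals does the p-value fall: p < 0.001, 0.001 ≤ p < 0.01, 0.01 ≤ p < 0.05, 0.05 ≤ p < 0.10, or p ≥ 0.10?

t = -0.446 / 0.168 = -2.655.
df = n − 2 = 75 − 2 = 73.
One-sided p = P(T_{73} < t) ≈ 0.0049.
So 0.001 ≤ p < 0.01.

0.001 ≤ p < 0.01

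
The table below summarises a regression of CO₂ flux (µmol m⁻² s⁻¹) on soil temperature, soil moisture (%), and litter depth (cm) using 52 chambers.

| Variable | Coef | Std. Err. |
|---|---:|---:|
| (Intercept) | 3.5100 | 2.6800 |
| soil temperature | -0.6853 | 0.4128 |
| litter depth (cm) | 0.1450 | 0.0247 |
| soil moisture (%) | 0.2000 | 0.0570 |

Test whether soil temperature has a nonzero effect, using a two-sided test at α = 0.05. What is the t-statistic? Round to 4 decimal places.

Read off: b = -0.6853, SE = 0.4128 for soil temperature.
H₀: β₁ = 0 vs H₁: β₁ ≠ 0.
t = -0.6853 / 0.4128 = -1.6601.
df = n − k − 1 = 52 − 3 − 1 = 48.
Two-sided p ≈ 0.1034, which is ≥ 0.05, so fail to reject H₀.
The data do not give significant evidence of an association between soil temperature and CO₂ flux, after adjusting for the other predictors.

t = -1.6601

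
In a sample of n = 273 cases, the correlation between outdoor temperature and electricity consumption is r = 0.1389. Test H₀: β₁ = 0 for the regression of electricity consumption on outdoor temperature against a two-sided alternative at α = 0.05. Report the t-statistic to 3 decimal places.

t = 2.309

t = r·√(n − 2)/√(1 − r²) = 0.1389·√271/√0.980707 = 2.309.
df = n − 2 = 271.
Two-sided p ≈ 0.0217, which is < 0.05, so reject H₀.
There is evidence of a linear association between outdoor temperature and electricity consumption.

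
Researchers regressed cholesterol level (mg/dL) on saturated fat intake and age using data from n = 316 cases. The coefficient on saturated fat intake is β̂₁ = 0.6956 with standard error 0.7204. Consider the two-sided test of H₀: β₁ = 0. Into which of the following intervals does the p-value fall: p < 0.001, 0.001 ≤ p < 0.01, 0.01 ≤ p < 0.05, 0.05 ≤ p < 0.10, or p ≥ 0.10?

p ≥ 0.10

t = 0.6956 / 0.7204 = 0.966.
df = n − k − 1 = 316 − 2 − 1 = 313.
Two-sided p = 2·P(T_{313} > |t|) ≈ 0.3350.
So p ≥ 0.10.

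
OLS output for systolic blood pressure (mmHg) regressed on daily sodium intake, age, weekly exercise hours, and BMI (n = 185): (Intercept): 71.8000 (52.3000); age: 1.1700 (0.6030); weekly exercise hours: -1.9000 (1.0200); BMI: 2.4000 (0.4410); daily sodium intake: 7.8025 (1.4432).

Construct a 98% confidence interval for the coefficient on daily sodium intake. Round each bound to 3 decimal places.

(4.415, 11.190)

Read off: b = 7.8025, SE = 1.4432 for daily sodium intake.
df = n − k − 1 = 185 − 4 − 1 = 180.
t* = t_{0.01, 180} = 2.347243.
Margin = t* × SE = 2.347243 × 1.4432 = 3.38754.
CI: 7.8025 ± 3.38754 → (4.415, 11.190).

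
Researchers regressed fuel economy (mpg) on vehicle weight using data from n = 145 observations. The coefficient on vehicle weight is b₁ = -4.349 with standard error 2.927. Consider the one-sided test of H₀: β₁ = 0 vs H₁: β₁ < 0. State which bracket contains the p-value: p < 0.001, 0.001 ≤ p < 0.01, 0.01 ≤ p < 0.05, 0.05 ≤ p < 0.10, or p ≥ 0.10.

0.05 ≤ p < 0.10

t = -4.349 / 2.927 = -1.486.
df = n − 2 = 145 − 2 = 143.
One-sided p = P(T_{143} < t) ≈ 0.0698.
So 0.05 ≤ p < 0.10.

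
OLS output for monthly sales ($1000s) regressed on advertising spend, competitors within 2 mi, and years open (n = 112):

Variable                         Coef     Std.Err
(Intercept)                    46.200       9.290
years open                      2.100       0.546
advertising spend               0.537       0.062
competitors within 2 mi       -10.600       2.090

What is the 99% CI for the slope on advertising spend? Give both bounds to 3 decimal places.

(0.374, 0.700)

Read off: b = 0.537, SE = 0.062 for advertising spend.
df = n − k − 1 = 112 − 3 − 1 = 108.
t* = t_{0.005, 108} = 2.62212.
Margin = t* × SE = 2.62212 × 0.062 = 0.16257.
CI: 0.537 ± 0.16257 → (0.374, 0.700).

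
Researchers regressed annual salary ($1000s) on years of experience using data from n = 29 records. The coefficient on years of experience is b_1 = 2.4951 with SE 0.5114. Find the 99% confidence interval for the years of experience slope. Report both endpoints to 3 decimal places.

(1.078, 3.912)

df = n − 2 = 29 − 2 = 27.
t* = t_{0.005, 27} = 2.770683.
Margin = t* × SE = 2.770683 × 0.5114 = 1.41693.
CI: 2.4951 ± 1.41693 → (1.078, 3.912).
With 99% confidence, each one-unit increase in years of experience is associated with a change of between 1.078 and 3.912 $1000s in annual salary.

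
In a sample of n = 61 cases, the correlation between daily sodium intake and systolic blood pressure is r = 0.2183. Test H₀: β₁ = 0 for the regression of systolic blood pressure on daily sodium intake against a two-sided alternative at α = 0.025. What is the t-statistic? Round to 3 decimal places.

t = r·√(n − 2)/√(1 − r²) = 0.2183·√59/√0.952345 = 1.718.
df = n − 2 = 59.
Two-sided p ≈ 0.0910, which is ≥ 0.025, so fail to reject H₀.
The data do not give significant evidence of a linear association between daily sodium intake and systolic blood pressure.

t = 1.718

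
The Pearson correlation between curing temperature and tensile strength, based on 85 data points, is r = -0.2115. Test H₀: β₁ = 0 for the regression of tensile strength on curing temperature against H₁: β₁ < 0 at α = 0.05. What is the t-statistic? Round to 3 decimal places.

t = -1.971

t = r·√(n − 2)/√(1 − r²) = -0.2115·√83/√0.955268 = -1.971.
df = n − 2 = 83.
One-sided p ≈ 0.0260, which is < 0.05, so reject H₀.
There is evidence of a linear association between curing temperature and tensile strength.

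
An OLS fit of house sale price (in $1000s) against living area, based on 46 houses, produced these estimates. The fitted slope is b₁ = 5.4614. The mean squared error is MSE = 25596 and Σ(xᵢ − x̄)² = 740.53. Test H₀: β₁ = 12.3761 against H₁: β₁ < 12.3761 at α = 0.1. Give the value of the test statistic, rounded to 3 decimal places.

t = -1.176

SE(b₁) = √(MSE/Sₓₓ) = √(25596/740.53) = 5.87915.
t = (5.4614 − 12.3761) / 5.87915 = -1.176.
df = n − 2 = 44.
One-sided p ≈ 0.1229, which is ≥ 0.1, so fail to reject H₀.
The data do not give significant evidence that the true slope on living area is below 12.3761 $1000s per unit.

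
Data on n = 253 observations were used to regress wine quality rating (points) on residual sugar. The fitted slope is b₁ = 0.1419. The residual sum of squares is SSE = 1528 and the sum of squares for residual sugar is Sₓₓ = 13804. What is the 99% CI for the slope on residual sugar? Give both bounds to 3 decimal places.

(0.087, 0.196)

MSE = SSE/(n − 2) = 1528/251 = 6.08765.
SE(b₁) = √(MSE/Sₓₓ) = √(6.08765/13804) = 0.0210001.
df = n − 2 = 251.
t* = t_{0.005, 251} = 2.595558.
Margin = t* × SE = 2.595558 × 0.0210001 = 0.05451.
CI: 0.1419 ± 0.05451 → (0.087, 0.196).
With 99% confidence, each one-unit increase in residual sugar is associated with a change of between 0.087 and 0.196 points in wine quality rating.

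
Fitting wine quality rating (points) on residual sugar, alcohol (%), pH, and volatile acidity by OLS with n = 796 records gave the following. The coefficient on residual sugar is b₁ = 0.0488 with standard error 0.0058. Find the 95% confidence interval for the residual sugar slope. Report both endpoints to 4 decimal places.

df = n − k − 1 = 796 − 4 − 1 = 791.
t* = t_{0.025, 791} = 1.962968.
Margin = t* × SE = 1.962968 × 0.0058 = 0.011385.
CI: 0.0488 ± 0.011385 → (0.0374, 0.0602).
With 95% confidence, each one-unit increase in residual sugar is associated with a change of between 0.0374 and 0.0602 points in wine quality rating, holding the other predictors fixed.

(0.0374, 0.0602)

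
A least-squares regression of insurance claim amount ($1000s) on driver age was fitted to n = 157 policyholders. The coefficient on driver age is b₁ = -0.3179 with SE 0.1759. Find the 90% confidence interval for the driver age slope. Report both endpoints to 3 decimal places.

df = n − 2 = 157 − 2 = 155.
t* = t_{0.05, 155} = 1.654744.
Margin = t* × SE = 1.654744 × 0.1759 = 0.29107.
CI: -0.3179 ± 0.29107 → (-0.609, -0.027).
With 90% confidence, each one-unit increase in driver age is associated with a change of between -0.609 and -0.027 $1000s in insurance claim amount.

(-0.609, -0.027)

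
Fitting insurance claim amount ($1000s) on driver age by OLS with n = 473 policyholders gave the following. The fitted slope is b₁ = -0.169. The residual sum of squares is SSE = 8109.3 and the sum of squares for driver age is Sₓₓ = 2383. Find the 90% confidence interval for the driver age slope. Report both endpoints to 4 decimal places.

MSE = SSE/(n − 2) = 8109.3/471 = 17.2172.
SE(b₁) = √(MSE/Sₓₓ) = √(17.2172/2383) = 0.0850001.
df = n − 2 = 471.
t* = t_{0.05, 471} = 1.648095.
Margin = t* × SE = 1.648095 × 0.0850001 = 0.140088.
CI: -0.169 ± 0.140088 → (-0.3091, -0.0289).
With 90% confidence, each one-unit increase in driver age is associated with a change of between -0.3091 and -0.0289 $1000s in insurance claim amount.

(-0.3091, -0.0289)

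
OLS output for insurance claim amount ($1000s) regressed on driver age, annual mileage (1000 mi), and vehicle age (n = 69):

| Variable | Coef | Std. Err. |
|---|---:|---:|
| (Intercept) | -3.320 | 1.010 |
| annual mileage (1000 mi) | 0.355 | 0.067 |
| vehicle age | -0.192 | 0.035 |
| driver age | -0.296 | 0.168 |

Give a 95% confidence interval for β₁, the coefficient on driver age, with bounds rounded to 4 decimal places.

Read off: b = -0.296, SE = 0.168 for driver age.
df = n − k − 1 = 69 − 3 − 1 = 65.
t* = t_{0.025, 65} = 1.997138.
Margin = t* × SE = 1.997138 × 0.168 = 0.335519.
CI: -0.296 ± 0.335519 → (-0.6315, 0.0395).

(-0.6315, 0.0395)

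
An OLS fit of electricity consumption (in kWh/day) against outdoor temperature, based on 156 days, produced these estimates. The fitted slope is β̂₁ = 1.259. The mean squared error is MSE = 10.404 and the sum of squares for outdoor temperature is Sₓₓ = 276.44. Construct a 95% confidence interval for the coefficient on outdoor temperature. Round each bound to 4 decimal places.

(0.8758, 1.6422)

SE(β̂₁) = √(MSE/Sₓₓ) = √(10.404/276.44) = 0.193999.
df = n − 2 = 154.
t* = t_{0.025, 154} = 1.975488.
Margin = t* × SE = 1.975488 × 0.193999 = 0.383243.
CI: 1.259 ± 0.383243 → (0.8758, 1.6422).
With 95% confidence, each one-unit increase in outdoor temperature is associated with a change of between 0.8758 and 1.6422 kWh/day in electricity consumption.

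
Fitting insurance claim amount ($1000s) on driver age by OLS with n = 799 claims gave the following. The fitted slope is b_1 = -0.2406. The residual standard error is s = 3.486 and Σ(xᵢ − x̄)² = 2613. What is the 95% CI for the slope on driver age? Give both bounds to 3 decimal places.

(-0.374, -0.107)

SE(b_1) = s/√Sₓₓ = 3.486/√2613 = 0.0681958.
df = n − 2 = 797.
t* = t_{0.025, 797} = 1.962945.
Margin = t* × SE = 1.962945 × 0.0681958 = 0.13386.
CI: -0.2406 ± 0.13386 → (-0.374, -0.107).
With 95% confidence, each one-unit increase in driver age is associated with a change of between -0.374 and -0.107 $1000s in insurance claim amount.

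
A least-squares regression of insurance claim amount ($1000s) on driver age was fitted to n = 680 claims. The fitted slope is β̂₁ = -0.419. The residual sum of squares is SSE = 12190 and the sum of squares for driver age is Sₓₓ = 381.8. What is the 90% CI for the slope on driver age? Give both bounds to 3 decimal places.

MSE = SSE/(n − 2) = 12190/678 = 17.9794.
SE(β̂₁) = √(MSE/Sₓₓ) = √(17.9794/381.8) = 0.217005.
df = n − 2 = 678.
t* = t_{0.05, 678} = 1.647104.
Margin = t* × SE = 1.647104 × 0.217005 = 0.35743.
CI: -0.419 ± 0.35743 → (-0.776, -0.062).
With 90% confidence, each one-unit increase in driver age is associated with a change of between -0.776 and -0.062 $1000s in insurance claim amount.

(-0.776, -0.062)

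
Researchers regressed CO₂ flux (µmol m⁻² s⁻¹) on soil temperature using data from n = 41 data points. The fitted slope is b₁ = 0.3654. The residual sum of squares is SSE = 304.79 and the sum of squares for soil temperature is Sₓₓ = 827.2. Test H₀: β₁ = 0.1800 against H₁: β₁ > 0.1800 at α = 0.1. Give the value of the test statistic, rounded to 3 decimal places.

t = 1.907

MSE = SSE/(n − 2) = 304.79/39 = 7.81513.
SE(b₁) = √(MSE/Sₓₓ) = √(7.81513/827.2) = 0.0971992.
t = (0.3654 − 0.1800) / 0.0971992 = 1.907.
df = n − 2 = 39.
One-sided p ≈ 0.0319, which is < 0.1, so reject H₀.
There is evidence that the true slope on soil temperature exceeds 0.1800 µmol m⁻² s⁻¹ per unit.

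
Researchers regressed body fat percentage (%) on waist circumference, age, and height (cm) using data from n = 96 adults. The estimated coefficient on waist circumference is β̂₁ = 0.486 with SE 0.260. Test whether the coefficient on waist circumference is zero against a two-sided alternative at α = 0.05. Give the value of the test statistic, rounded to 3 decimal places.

t = 1.869

H₀: β₁ = 0 vs H₁: β₁ ≠ 0.
t = (β̂₁ − β₁⁰)/SE = 0.486 / 0.260 = 1.869.
df = n − k − 1 = 96 − 3 − 1 = 92.
Two-sided p ≈ 0.0648, which is ≥ 0.05, so fail to reject H₀.
The data do not give significant evidence of an association between waist circumference and body fat percentage, after adjusting for the other predictors.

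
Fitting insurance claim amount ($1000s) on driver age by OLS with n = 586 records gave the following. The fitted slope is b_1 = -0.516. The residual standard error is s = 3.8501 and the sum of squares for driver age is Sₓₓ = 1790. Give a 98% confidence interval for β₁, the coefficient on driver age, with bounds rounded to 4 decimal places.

SE(b_1) = s/√Sₓₓ = 3.8501/√1790 = 0.0910009.
df = n − 2 = 584.
t* = t_{0.01, 584} = 2.33275.
Margin = t* × SE = 2.33275 × 0.0910009 = 0.212282.
CI: -0.516 ± 0.212282 → (-0.7283, -0.3037).
With 98% confidence, each one-unit increase in driver age is associated with a change of between -0.7283 and -0.3037 $1000s in insurance claim amount.

(-0.7283, -0.3037)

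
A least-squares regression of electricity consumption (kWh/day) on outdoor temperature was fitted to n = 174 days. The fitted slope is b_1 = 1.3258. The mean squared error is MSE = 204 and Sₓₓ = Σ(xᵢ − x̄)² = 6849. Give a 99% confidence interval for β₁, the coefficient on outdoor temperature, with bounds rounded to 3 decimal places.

SE(b_1) = √(MSE/Sₓₓ) = √(204/6849) = 0.172584.
df = n − 2 = 172.
t* = t_{0.005, 172} = 2.604715.
Margin = t* × SE = 2.604715 × 0.172584 = 0.44953.
CI: 1.3258 ± 0.44953 → (0.876, 1.775).
With 99% confidence, each one-unit increase in outdoor temperature is associated with a change of between 0.876 and 1.775 kWh/day in electricity consumption.

(0.876, 1.775)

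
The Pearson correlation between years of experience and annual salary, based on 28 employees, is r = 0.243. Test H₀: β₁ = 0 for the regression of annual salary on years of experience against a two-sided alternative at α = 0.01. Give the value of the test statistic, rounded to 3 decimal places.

t = r·√(n − 2)/√(1 − r²) = 0.243·√26/√0.940951 = 1.277.
df = n − 2 = 26.
Two-sided p ≈ 0.2128, which is ≥ 0.01, so fail to reject H₀.
The data do not give significant evidence of a linear association between years of experience and annual salary.

t = 1.277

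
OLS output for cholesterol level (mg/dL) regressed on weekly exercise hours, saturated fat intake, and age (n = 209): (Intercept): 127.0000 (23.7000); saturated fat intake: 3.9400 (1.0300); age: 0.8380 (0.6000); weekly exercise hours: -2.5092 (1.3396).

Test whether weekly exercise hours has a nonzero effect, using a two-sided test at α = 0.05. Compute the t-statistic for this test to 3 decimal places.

Read off: b = -2.5092, SE = 1.3396 for weekly exercise hours.
H₀: β₁ = 0 vs H₁: β₁ ≠ 0.
t = -2.5092 / 1.3396 = -1.873.
df = n − k − 1 = 209 − 3 − 1 = 205.
Two-sided p ≈ 0.0625, which is ≥ 0.05, so fail to reject H₀.
The data do not give significant evidence of an association between weekly exercise hours and cholesterol level, after adjusting for the other predictors.

t = -1.873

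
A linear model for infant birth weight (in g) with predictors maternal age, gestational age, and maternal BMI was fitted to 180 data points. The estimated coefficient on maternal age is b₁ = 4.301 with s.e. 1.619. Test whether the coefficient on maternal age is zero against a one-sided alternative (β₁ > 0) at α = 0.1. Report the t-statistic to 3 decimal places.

H₀: β₁ = 0 vs H₁: β₁ > 0.
t = (b₁ − β₁⁰)/SE = 4.301 / 1.619 = 2.657.
df = n − k − 1 = 180 − 3 − 1 = 176.
One-sided p ≈ 0.0043, which is < 0.1, so reject H₀.
There is evidence that the true slope on maternal age is positive, holding the other predictors fixed.

t = 2.657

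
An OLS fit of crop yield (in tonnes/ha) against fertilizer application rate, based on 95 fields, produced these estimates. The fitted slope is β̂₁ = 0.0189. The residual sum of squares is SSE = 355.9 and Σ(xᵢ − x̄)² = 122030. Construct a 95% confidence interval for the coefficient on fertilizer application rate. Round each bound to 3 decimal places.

(0.008, 0.030)

MSE = SSE/(n − 2) = 355.9/93 = 3.82688.
SE(β̂₁) = √(MSE/Sₓₓ) = √(3.82688/122030) = 0.00560002.
df = n − 2 = 93.
t* = t_{0.025, 93} = 1.985802.
Margin = t* × SE = 1.985802 × 0.00560002 = 0.01112.
CI: 0.0189 ± 0.01112 → (0.008, 0.030).
With 95% confidence, each one-unit increase in fertilizer application rate is associated with a change of between 0.008 and 0.030 tonnes/ha in crop yield.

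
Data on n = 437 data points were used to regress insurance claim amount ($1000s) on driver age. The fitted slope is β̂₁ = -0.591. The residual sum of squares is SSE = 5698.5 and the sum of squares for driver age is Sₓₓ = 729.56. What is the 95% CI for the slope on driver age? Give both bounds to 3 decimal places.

(-0.854, -0.328)

MSE = SSE/(n − 2) = 5698.5/435 = 13.1.
SE(β̂₁) = √(MSE/Sₓₓ) = √(13.1/729.56) = 0.134.
df = n − 2 = 435.
t* = t_{0.025, 435} = 1.965432.
Margin = t* × SE = 1.965432 × 0.134 = 0.26337.
CI: -0.591 ± 0.26337 → (-0.854, -0.328).
With 95% confidence, each one-unit increase in driver age is associated with a change of between -0.854 and -0.328 $1000s in insurance claim amount.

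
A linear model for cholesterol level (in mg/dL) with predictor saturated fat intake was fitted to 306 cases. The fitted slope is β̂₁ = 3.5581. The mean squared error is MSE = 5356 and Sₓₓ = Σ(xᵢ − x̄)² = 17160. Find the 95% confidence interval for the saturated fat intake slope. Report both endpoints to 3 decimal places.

(2.459, 4.657)

SE(β̂₁) = √(MSE/Sₓₓ) = √(5356/17160) = 0.558678.
df = n − 2 = 304.
t* = t_{0.025, 304} = 1.967798.
Margin = t* × SE = 1.967798 × 0.558678 = 1.09937.
CI: 3.5581 ± 1.09937 → (2.459, 4.657).
With 95% confidence, each one-unit increase in saturated fat intake is associated with a change of between 2.459 and 4.657 mg/dL in cholesterol level.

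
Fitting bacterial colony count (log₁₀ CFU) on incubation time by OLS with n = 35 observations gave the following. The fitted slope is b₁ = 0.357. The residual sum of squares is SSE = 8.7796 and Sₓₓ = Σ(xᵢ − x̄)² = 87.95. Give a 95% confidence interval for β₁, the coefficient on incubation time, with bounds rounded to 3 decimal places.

(0.245, 0.469)

MSE = SSE/(n − 2) = 8.7796/33 = 0.266048.
SE(b₁) = √(MSE/Sₓₓ) = √(0.266048/87.95) = 0.055.
df = n − 2 = 33.
t* = t_{0.025, 33} = 2.034515.
Margin = t* × SE = 2.034515 × 0.055 = 0.11190.
CI: 0.357 ± 0.11190 → (0.245, 0.469).
With 95% confidence, each one-unit increase in incubation time is associated with a change of between 0.245 and 0.469 log₁₀ CFU in bacterial colony count.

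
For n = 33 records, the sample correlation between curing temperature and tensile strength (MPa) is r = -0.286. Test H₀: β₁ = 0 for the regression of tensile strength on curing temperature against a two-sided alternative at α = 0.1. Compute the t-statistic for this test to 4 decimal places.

t = -1.6618

t = r·√(n − 2)/√(1 − r²) = -0.286·√31/√0.918204 = -1.6618.
df = n − 2 = 31.
Two-sided p ≈ 0.1066, which is ≥ 0.1, so fail to reject H₀.
The data do not give significant evidence of a linear association between curing temperature and tensile strength.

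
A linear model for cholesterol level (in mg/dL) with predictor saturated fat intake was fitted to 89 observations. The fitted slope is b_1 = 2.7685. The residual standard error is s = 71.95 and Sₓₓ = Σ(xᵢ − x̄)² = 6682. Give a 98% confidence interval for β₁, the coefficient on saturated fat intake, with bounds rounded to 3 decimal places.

(0.682, 4.855)

SE(b_1) = s/√Sₓₓ = 71.95/√6682 = 0.880192.
df = n − 2 = 87.
t* = t_{0.01, 87} = 2.369977.
Margin = t* × SE = 2.369977 × 0.880192 = 2.08604.
CI: 2.7685 ± 2.08604 → (0.682, 4.855).
With 98% confidence, each one-unit increase in saturated fat intake is associated with a change of between 0.682 and 4.855 mg/dL in cholesterol level.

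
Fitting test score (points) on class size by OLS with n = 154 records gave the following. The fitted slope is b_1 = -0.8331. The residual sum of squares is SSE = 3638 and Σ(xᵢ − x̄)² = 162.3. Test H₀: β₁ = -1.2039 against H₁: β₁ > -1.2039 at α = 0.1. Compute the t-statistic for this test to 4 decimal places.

MSE = SSE/(n − 2) = 3638/152 = 23.9342.
SE(b_1) = √(MSE/Sₓₓ) = √(23.9342/162.3) = 0.384017.
t = (-0.8331 − (-1.2039)) / 0.384017 = 0.9656.
df = n − 2 = 152.
One-sided p ≈ 0.1679, which is ≥ 0.1, so fail to reject H₀.
The data do not give significant evidence that the true slope on class size exceeds -1.2039 points per unit.

t = 0.9656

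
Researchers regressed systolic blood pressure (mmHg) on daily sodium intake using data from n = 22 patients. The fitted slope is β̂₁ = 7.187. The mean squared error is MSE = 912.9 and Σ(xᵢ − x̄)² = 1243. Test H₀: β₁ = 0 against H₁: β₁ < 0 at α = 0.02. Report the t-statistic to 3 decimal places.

SE(β̂₁) = √(MSE/Sₓₓ) = √(912.9/1243) = 0.856991.
t = 7.187 / 0.856991 = 8.386.
df = n − 2 = 20.
One-sided p ≈ 1.0000, which is ≥ 0.02, so fail to reject H₀.
The data do not give significant evidence that the true slope on daily sodium intake is negative.

t = 8.386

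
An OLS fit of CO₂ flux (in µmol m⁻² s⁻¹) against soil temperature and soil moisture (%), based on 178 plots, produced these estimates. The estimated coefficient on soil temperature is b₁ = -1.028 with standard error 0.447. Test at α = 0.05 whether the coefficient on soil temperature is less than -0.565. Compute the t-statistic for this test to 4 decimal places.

H₀: β₁ = -0.565 vs H₁: β₁ < -0.565.
t = (b₁ − β₁⁰)/SE = (-1.028 − (-0.565)) / 0.447 = -1.0358.
df = n − k − 1 = 178 − 2 − 1 = 175.
One-sided p ≈ 0.1509, which is ≥ 0.05, so fail to reject H₀.
The data do not give significant evidence that the true slope on soil temperature is below -0.565 µmol m⁻² s⁻¹ per unit, holding the other predictors fixed.

t = -1.0358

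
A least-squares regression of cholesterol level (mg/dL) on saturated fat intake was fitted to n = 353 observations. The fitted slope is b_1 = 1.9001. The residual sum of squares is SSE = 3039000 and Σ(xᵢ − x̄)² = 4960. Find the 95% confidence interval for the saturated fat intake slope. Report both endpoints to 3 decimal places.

(-0.698, 4.499)

MSE = SSE/(n − 2) = 3039000/351 = 8658.12.
SE(b_1) = √(MSE/Sₓₓ) = √(8658.12/4960) = 1.32121.
df = n − 2 = 351.
t* = t_{0.025, 351} = 1.966746.
Margin = t* × SE = 1.966746 × 1.32121 = 2.59848.
CI: 1.9001 ± 2.59848 → (-0.698, 4.499).
With 95% confidence, each one-unit increase in saturated fat intake is associated with a change of between -0.698 and 4.499 mg/dL in cholesterol level.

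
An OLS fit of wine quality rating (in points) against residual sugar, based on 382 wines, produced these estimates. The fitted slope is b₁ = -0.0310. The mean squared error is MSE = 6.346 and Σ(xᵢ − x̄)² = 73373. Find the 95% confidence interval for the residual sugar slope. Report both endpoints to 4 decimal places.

(-0.0493, -0.0127)

SE(b₁) = √(MSE/Sₓₓ) = √(6.346/73373) = 0.00929998.
df = n − 2 = 380.
t* = t_{0.025, 380} = 1.966226.
Margin = t* × SE = 1.966226 × 0.00929998 = 0.018286.
CI: -0.0310 ± 0.018286 → (-0.0493, -0.0127).
With 95% confidence, each one-unit increase in residual sugar is associated with a change of between -0.0493 and -0.0127 points in wine quality rating.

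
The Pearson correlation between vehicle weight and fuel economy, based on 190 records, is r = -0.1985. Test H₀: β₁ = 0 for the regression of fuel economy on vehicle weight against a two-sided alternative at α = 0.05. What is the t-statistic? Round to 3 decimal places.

t = -2.777

t = r·√(n − 2)/√(1 − r²) = -0.1985·√188/√0.960598 = -2.777.
df = n − 2 = 188.
Two-sided p ≈ 0.0060, which is < 0.05, so reject H₀.
There is evidence of a linear association between vehicle weight and fuel economy.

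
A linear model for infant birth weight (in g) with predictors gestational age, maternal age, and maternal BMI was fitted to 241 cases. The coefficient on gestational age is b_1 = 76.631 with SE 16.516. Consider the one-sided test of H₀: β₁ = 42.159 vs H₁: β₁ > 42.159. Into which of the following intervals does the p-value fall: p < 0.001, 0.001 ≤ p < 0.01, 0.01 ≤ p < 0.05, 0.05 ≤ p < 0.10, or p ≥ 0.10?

t = (76.631 − 42.159) / 16.516 = 2.087.
df = n − k − 1 = 241 − 3 − 1 = 237.
One-sided p = P(T_{237} > t) ≈ 0.0190.
So 0.01 ≤ p < 0.05.

0.01 ≤ p < 0.05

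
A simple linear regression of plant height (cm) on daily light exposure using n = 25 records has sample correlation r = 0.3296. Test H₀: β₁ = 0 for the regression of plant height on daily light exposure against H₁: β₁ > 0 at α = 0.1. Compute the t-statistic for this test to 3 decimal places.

t = 1.674

t = r·√(n − 2)/√(1 − r²) = 0.3296·√23/√0.891364 = 1.674.
df = n − 2 = 23.
One-sided p ≈ 0.0538, which is < 0.1, so reject H₀.
There is evidence of a linear association between daily light exposure and plant height.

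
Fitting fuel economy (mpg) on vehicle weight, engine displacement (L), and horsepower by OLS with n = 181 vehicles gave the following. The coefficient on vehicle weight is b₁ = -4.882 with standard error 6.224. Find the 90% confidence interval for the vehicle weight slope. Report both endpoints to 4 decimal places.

(-15.1734, 5.4094)

df = n − k − 1 = 181 − 3 − 1 = 177.
t* = t_{0.05, 177} = 1.653508.
Margin = t* × SE = 1.653508 × 6.224 = 10.291434.
CI: -4.882 ± 10.291434 → (-15.1734, 5.4094).
With 90% confidence, each one-unit increase in vehicle weight is associated with a change of between -15.1734 and 5.4094 mpg in fuel economy, holding the other predictors fixed.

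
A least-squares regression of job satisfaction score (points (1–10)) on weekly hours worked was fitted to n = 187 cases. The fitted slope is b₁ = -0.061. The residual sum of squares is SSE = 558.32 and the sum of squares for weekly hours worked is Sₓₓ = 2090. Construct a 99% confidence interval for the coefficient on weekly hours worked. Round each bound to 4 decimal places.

(-0.1599, 0.0379)

MSE = SSE/(n − 2) = 558.32/185 = 3.01795.
SE(b₁) = √(MSE/Sₓₓ) = √(3.01795/2090) = 0.0379999.
df = n − 2 = 185.
t* = t_{0.005, 185} = 2.602665.
Margin = t* × SE = 2.602665 × 0.0379999 = 0.098901.
CI: -0.061 ± 0.098901 → (-0.1599, 0.0379).
With 99% confidence, each one-unit increase in weekly hours worked is associated with a change of between -0.1599 and 0.0379 points (1–10) in job satisfaction score.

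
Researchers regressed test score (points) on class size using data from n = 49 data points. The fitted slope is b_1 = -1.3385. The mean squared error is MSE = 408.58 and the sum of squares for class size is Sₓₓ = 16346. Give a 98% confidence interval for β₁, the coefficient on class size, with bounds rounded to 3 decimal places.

SE(b_1) = √(MSE/Sₓₓ) = √(408.58/16346) = 0.1581.
df = n − 2 = 47.
t* = t_{0.01, 47} = 2.408345.
Margin = t* × SE = 2.408345 × 0.1581 = 0.38076.
CI: -1.3385 ± 0.38076 → (-1.719, -0.958).
With 98% confidence, each one-unit increase in class size is associated with a change of between -1.719 and -0.958 points in test score.

(-1.719, -0.958)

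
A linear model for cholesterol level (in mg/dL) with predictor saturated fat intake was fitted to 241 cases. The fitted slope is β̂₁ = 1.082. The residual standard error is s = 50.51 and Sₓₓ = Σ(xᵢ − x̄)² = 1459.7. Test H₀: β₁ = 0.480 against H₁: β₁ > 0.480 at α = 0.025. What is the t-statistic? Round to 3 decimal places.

t = 0.455

SE(β̂₁) = s/√Sₓₓ = 50.51/√1459.7 = 1.32204.
t = (1.082 − 0.480) / 1.32204 = 0.455.
df = n − 2 = 239.
One-sided p ≈ 0.3246, which is ≥ 0.025, so fail to reject H₀.
The data do not give significant evidence that the true slope on saturated fat intake exceeds 0.480 mg/dL per unit.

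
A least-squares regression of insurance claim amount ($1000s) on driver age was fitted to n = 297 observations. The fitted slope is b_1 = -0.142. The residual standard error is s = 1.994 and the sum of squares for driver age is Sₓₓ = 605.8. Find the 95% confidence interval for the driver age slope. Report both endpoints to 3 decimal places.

(-0.301, 0.017)

SE(b_1) = s/√Sₓₓ = 1.994/√605.8 = 0.0810141.
df = n − 2 = 295.
t* = t_{0.025, 295} = 1.968038.
Margin = t* × SE = 1.968038 × 0.0810141 = 0.15944.
CI: -0.142 ± 0.15944 → (-0.301, 0.017).
With 95% confidence, each one-unit increase in driver age is associated with a change of between -0.301 and 0.017 $1000s in insurance claim amount.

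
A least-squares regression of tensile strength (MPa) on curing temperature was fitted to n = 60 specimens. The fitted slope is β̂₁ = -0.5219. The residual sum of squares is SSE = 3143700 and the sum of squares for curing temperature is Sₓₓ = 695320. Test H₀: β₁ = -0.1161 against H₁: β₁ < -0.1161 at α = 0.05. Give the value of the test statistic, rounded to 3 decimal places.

MSE = SSE/(n − 2) = 3143700/58 = 54201.7.
SE(β̂₁) = √(MSE/Sₓₓ) = √(54201.7/695320) = 0.279199.
t = (-0.5219 − (-0.1161)) / 0.279199 = -1.453.
df = n − 2 = 58.
One-sided p ≈ 0.0757, which is ≥ 0.05, so fail to reject H₀.
The data do not give significant evidence that the true slope on curing temperature is below -0.1161 MPa per unit.

t = -1.453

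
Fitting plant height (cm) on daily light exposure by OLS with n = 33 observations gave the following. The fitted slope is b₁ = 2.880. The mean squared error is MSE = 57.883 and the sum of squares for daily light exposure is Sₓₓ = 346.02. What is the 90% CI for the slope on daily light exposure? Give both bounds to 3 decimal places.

SE(b₁) = √(MSE/Sₓₓ) = √(57.883/346.02) = 0.409002.
df = n − 2 = 31.
t* = t_{0.05, 31} = 1.695519.
Margin = t* × SE = 1.695519 × 0.409002 = 0.69347.
CI: 2.880 ± 0.69347 → (2.187, 3.573).
With 90% confidence, each one-unit increase in daily light exposure is associated with a change of between 2.187 and 3.573 cm in plant height.

(2.187, 3.573)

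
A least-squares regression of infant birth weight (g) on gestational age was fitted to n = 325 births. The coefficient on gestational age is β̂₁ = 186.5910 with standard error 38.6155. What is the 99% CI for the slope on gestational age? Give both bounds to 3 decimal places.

(86.533, 286.649)

df = n − 2 = 325 − 2 = 323.
t* = t_{0.005, 323} = 2.591136.
Margin = t* × SE = 2.591136 × 38.6155 = 100.05801.
CI: 186.5910 ± 100.05801 → (86.533, 286.649).
With 99% confidence, each one-unit increase in gestational age is associated with a change of between 86.533 and 286.649 g in infant birth weight.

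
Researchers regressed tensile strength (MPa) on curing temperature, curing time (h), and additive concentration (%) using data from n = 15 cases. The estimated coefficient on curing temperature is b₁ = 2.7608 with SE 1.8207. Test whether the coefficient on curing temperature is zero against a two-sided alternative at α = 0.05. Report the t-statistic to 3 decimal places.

t = 1.516

H₀: β₁ = 0 vs H₁: β₁ ≠ 0.
t = (b₁ − β₁⁰)/SE = 2.7608 / 1.8207 = 1.516.
df = n − k − 1 = 15 − 3 − 1 = 11.
Two-sided p ≈ 0.1576, which is ≥ 0.05, so fail to reject H₀.
The data do not give significant evidence of an association between curing temperature and tensile strength, after adjusting for the other predictors.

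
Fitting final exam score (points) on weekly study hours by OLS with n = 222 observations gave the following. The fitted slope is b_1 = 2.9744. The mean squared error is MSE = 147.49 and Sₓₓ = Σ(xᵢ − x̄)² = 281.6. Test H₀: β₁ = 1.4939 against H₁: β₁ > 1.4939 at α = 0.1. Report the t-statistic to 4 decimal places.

SE(b_1) = √(MSE/Sₓₓ) = √(147.49/281.6) = 0.723711.
t = (2.9744 − 1.4939) / 0.723711 = 2.0457.
df = n − 2 = 220.
One-sided p ≈ 0.0210, which is < 0.1, so reject H₀.
There is evidence that the true slope on weekly study hours exceeds 1.4939 points per unit.

t = 2.0457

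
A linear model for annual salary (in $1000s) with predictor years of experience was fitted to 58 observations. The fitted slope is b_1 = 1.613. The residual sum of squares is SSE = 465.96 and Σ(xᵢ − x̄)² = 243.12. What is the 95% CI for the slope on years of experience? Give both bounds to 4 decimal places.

MSE = SSE/(n − 2) = 465.96/56 = 8.32071.
SE(b_1) = √(MSE/Sₓₓ) = √(8.32071/243.12) = 0.184999.
df = n − 2 = 56.
t* = t_{0.025, 56} = 2.003241.
Margin = t* × SE = 2.003241 × 0.184999 = 0.370598.
CI: 1.613 ± 0.370598 → (1.2424, 1.9836).
With 95% confidence, each one-unit increase in years of experience is associated with a change of between 1.2424 and 1.9836 $1000s in annual salary.

(1.2424, 1.9836)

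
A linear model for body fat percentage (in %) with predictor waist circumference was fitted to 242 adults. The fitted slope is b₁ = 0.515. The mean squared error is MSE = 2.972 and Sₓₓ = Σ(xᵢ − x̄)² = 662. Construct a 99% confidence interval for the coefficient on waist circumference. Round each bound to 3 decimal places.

SE(b₁) = √(MSE/Sₓₓ) = √(2.972/662) = 0.0670032.
df = n − 2 = 240.
t* = t_{0.005, 240} = 2.596469.
Margin = t* × SE = 2.596469 × 0.0670032 = 0.17397.
CI: 0.515 ± 0.17397 → (0.341, 0.689).
With 99% confidence, each one-unit increase in waist circumference is associated with a change of between 0.341 and 0.689 % in body fat percentage.

(0.341, 0.689)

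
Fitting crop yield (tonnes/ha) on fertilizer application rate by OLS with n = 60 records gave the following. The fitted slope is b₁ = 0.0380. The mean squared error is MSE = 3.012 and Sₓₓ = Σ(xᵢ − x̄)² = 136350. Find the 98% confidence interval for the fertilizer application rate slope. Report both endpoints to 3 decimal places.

(0.027, 0.049)

SE(b₁) = √(MSE/Sₓₓ) = √(3.012/136350) = 0.00470002.
df = n − 2 = 58.
t* = t_{0.01, 58} = 2.392377.
Margin = t* × SE = 2.392377 × 0.00470002 = 0.01124.
CI: 0.0380 ± 0.01124 → (0.027, 0.049).
With 98% confidence, each one-unit increase in fertilizer application rate is associated with a change of between 0.027 and 0.049 tonnes/ha in crop yield.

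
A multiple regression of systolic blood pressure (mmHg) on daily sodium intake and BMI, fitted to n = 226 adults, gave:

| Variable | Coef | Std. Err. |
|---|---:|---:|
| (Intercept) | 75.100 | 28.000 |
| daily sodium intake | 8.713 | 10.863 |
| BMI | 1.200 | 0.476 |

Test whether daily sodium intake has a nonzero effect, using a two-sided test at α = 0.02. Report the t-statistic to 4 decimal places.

Read off: b = 8.713, SE = 10.863 for daily sodium intake.
H₀: β₁ = 0 vs H₁: β₁ ≠ 0.
t = 8.713 / 10.863 = 0.8021.
df = n − k − 1 = 226 − 2 − 1 = 223.
Two-sided p ≈ 0.4234, which is ≥ 0.02, so fail to reject H₀.
The data do not give significant evidence of an association between daily sodium intake and systolic blood pressure, after adjusting for the other predictors.

t = 0.8021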